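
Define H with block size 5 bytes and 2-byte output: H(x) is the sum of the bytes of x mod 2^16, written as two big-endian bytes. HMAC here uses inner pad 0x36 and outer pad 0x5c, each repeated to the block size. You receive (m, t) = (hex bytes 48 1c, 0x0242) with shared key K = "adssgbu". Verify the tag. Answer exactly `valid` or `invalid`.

valid

Key "adssgbu" = 61 64 73 73 67 62 75 is 7 bytes > B = 5, so hash it first: H(key) = 02 e9, then zero-pad to 5 bytes: K' = 02 e9 00 00 00.
K' ⊕ ipad = 34 df 36 36 36; K' ⊕ opad = 5e b5 5c 5c 5c.
Inner hash: sum = 52+223+54+54+54+72+28 = 537 → 02 19.
Outer hash (recomputed tag): sum = 94+181+92+92+92+2+25 = 578 → 02 42.
Recomputed tag = 0242; claimed = 0242 → match.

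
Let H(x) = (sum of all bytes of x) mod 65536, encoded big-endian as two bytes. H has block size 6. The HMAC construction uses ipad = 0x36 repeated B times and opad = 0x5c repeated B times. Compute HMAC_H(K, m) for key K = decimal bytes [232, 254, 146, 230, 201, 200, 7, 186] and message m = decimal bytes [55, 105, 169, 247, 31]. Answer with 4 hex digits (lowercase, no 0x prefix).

Key decimal bytes [232, 254, 146, 230, 201, 200, 7, 186] = e8 fe 92 e6 c9 c8 07 ba is 8 bytes > B = 6, so hash it first: H(key) = 05 b0, then zero-pad to 6 bytes: K' = 05 b0 00 00 00 00.
K' ⊕ ipad = 33 86 36 36 36 36.  K' ⊕ opad = 59 ec 5c 5c 5c 5c.
Inner input = (K'⊕ipad) ∥ m = 33 86 36 36 36 36 ∥ 37 69 a9 f7 1f.
Inner hash: sum = 51+134+54+54+54+54+55+105+169+247+31 = 1008 → 03 f0.
Outer input = (K'⊕opad) ∥ inner = 59 ec 5c 5c 5c 5c ∥ 03 f0.
Outer hash (tag): sum = 89+236+92+92+92+92+3+240 = 936 → 03 a8.

03a8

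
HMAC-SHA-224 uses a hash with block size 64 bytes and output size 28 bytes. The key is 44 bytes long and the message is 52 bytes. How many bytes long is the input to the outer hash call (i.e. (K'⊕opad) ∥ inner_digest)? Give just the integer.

Key is 44 ≤ 64 bytes, zero-padded: |K'| = 64.
Outer input = (K'⊕opad) ∥ H(inner) → 64 + 28 = 92 bytes.

92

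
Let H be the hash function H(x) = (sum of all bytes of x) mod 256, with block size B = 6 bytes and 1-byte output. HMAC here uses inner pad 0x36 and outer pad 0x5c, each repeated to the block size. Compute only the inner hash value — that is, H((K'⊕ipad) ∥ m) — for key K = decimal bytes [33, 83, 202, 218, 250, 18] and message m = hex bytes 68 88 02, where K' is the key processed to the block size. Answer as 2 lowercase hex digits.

Key decimal bytes [33, 83, 202, 218, 250, 18] = 21 53 ca da fa 12 is exactly B = 6 bytes: K' = 21 53 ca da fa 12.
K' ⊕ ipad = 17 65 fc ec cc 24.
Inner input = 17 65 fc ec cc 24 ∥ 68 88 02.
Inner hash: sum = 23+101+252+236+204+36+104+136+2 = 1094; mod 256 = 70 → 46.

46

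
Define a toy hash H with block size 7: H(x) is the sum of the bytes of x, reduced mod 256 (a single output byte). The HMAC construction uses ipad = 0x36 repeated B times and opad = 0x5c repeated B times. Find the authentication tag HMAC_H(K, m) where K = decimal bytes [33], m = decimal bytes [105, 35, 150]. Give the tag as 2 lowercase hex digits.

22

Key decimal bytes [33] = 21 is 1 byte ≤ B = 7; zero-pad to 7 bytes: K' = 21 00 00 00 00 00 00.
K' ⊕ ipad = 17 36 36 36 36 36 36.  K' ⊕ opad = 7d 5c 5c 5c 5c 5c 5c.
Inner input = (K'⊕ipad) ∥ m = 17 36 36 36 36 36 36 ∥ 69 23 96.
Inner hash: sum = 23+54+54+54+54+54+54+105+35+150 = 637; mod 256 = 125 → 7d.
Outer input = (K'⊕opad) ∥ inner = 7d 5c 5c 5c 5c 5c 5c ∥ 7d.
Outer hash (tag): sum = 125+92+92+92+92+92+92+125 = 802; mod 256 = 34 → 22.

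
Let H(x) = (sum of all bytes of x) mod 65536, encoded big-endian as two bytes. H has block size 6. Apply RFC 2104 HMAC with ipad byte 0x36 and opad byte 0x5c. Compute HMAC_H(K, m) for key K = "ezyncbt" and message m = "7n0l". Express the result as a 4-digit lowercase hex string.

Key "ezyncbt" = 65 7a 79 6e 63 62 74 is 7 bytes > B = 6, so hash it first: H(key) = 02 ff, then zero-pad to 6 bytes: K' = 02 ff 00 00 00 00.
K' ⊕ ipad = 34 c9 36 36 36 36.  K' ⊕ opad = 5e a3 5c 5c 5c 5c.
Inner input = (K'⊕ipad) ∥ m = 34 c9 36 36 36 36 ∥ 37 6e 30 6c.
Inner hash: sum = 52+201+54+54+54+54+55+110+48+108 = 790 → 03 16.
Outer input = (K'⊕opad) ∥ inner = 5e a3 5c 5c 5c 5c ∥ 03 16.
Outer hash (tag): sum = 94+163+92+92+92+92+3+22 = 650 → 02 8a.

028a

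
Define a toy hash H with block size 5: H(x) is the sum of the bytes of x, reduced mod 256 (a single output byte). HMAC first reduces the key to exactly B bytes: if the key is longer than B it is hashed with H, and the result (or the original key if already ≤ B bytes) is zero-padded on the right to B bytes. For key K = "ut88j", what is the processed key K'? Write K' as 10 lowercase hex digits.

757438386a

Key "ut88j" = 75 74 38 38 6a is exactly B = 5 bytes: K' = 75 74 38 38 6a.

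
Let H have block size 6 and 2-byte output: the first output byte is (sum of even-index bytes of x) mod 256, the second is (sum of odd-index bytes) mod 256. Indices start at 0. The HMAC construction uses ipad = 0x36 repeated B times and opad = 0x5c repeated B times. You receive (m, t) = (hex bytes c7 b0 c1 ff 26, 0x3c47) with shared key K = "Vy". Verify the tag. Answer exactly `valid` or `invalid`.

Key "Vy" = 56 79 is 2 bytes ≤ B = 6; zero-pad to 6 bytes: K' = 56 79 00 00 00 00.
K' ⊕ ipad = 60 4f 36 36 36 36; K' ⊕ opad = 0a 25 5c 5c 5c 5c.
Inner hash: even-index sum = 634 mod 256 = 122; odd-index sum = 618 mod 256 = 106 → 7a 6a.
Outer hash (recomputed tag): even-index sum = 316 mod 256 = 60; odd-index sum = 327 mod 256 = 71 → 3c 47.
Recomputed tag = 3c47; claimed = 3c47 → match.

valid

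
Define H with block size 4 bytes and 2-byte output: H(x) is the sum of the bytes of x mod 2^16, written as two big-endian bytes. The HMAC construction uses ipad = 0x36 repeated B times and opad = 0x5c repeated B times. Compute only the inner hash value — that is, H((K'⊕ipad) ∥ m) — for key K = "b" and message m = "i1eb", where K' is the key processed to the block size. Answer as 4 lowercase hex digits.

0257

Key "b" = 62 is 1 byte ≤ B = 4; zero-pad to 4 bytes: K' = 62 00 00 00.
K' ⊕ ipad = 54 36 36 36.
Inner input = 54 36 36 36 ∥ 69 31 65 62.
Inner hash: sum = 84+54+54+54+105+49+101+98 = 599 → 02 57.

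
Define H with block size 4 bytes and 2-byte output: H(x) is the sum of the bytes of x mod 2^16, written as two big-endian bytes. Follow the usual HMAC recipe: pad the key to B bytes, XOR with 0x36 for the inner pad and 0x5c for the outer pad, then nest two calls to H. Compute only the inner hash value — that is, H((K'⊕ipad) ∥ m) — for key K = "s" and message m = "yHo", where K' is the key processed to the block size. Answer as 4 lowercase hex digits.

0217

Key "s" = 73 is 1 byte ≤ B = 4; zero-pad to 4 bytes: K' = 73 00 00 00.
K' ⊕ ipad = 45 36 36 36.
Inner input = 45 36 36 36 ∥ 79 48 6f.
Inner hash: sum = 69+54+54+54+121+72+111 = 535 → 02 17.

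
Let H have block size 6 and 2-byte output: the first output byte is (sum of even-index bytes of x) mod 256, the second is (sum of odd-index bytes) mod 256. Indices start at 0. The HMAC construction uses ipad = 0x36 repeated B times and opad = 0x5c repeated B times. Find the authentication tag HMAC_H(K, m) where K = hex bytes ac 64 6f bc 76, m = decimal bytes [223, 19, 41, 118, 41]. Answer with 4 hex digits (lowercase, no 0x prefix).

b10f

Key hex bytes ac 64 6f bc 76 is 5 bytes ≤ B = 6; zero-pad to 6 bytes: K' = ac 64 6f bc 76 00.
K' ⊕ ipad = 9a 52 59 8a 40 36.  K' ⊕ opad = f0 38 33 e0 2a 5c.
Inner input = (K'⊕ipad) ∥ m = 9a 52 59 8a 40 36 ∥ df 13 29 76 29.
Inner hash: even-index sum = 612 mod 256 = 100; odd-index sum = 411 mod 256 = 155 → 64 9b.
Outer input = (K'⊕opad) ∥ inner = f0 38 33 e0 2a 5c ∥ 64 9b.
Outer hash (tag): even-index sum = 433 mod 256 = 177; odd-index sum = 527 mod 256 = 15 → b1 0f.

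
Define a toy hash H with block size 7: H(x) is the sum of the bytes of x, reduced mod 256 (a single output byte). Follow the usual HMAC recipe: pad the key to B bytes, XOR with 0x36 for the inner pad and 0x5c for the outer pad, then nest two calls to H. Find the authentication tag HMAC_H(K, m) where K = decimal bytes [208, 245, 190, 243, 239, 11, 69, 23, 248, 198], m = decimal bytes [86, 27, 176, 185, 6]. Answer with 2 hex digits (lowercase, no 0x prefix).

de

Key decimal bytes [208, 245, 190, 243, 239, 11, 69, 23, 248, 198] = d0 f5 be f3 ef 0b 45 17 f8 c6 is 10 bytes > B = 7, so hash it first: H(key) = 8a, then zero-pad to 7 bytes: K' = 8a 00 00 00 00 00 00.
K' ⊕ ipad = bc 36 36 36 36 36 36.  K' ⊕ opad = d6 5c 5c 5c 5c 5c 5c.
Inner input = (K'⊕ipad) ∥ m = bc 36 36 36 36 36 36 ∥ 56 1b b0 b9 06.
Inner hash: sum = 188+54+54+54+54+54+54+86+27+176+185+6 = 992; mod 256 = 224 → e0.
Outer input = (K'⊕opad) ∥ inner = d6 5c 5c 5c 5c 5c 5c ∥ e0.
Outer hash (tag): sum = 214+92+92+92+92+92+92+224 = 990; mod 256 = 222 → de.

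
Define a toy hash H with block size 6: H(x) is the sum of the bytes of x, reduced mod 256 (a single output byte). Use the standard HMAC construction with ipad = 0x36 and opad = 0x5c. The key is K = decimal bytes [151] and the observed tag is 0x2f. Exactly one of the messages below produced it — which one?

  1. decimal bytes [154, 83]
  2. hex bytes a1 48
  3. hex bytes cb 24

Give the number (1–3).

2

Key decimal bytes [151] = 97 is 1 byte ≤ B = 6; zero-pad to 6 bytes: K' = 97 00 00 00 00 00.
K' ⊕ ipad = a1 36 36 36 36 36; K' ⊕ opad = cb 5c 5c 5c 5c 5c.
m1: inner = H(a1 36 36 36 36 36 9a 53) = 9c; tag = H(cb 5c 5c 5c 5c 5c 9c) = 33
m2: inner = H(a1 36 36 36 36 36 a1 48) = 98; tag = H(cb 5c 5c 5c 5c 5c 98) = 2f ← matches
m3: inner = H(a1 36 36 36 36 36 cb 24) = 9e; tag = H(cb 5c 5c 5c 5c 5c 9e) = 35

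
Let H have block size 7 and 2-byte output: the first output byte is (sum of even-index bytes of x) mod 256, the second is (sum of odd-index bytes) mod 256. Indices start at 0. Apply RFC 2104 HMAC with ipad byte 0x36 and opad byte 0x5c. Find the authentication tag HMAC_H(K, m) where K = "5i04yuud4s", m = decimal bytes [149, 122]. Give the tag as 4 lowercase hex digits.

cf3a

Key "5i04yuud4s" = 35 69 30 34 79 75 75 64 34 73 is 10 bytes > B = 7, so hash it first: H(key) = 87 e9, then zero-pad to 7 bytes: K' = 87 e9 00 00 00 00 00.
K' ⊕ ipad = b1 df 36 36 36 36 36.  K' ⊕ opad = db b5 5c 5c 5c 5c 5c.
Inner input = (K'⊕ipad) ∥ m = b1 df 36 36 36 36 36 ∥ 95 7a.
Inner hash: even-index sum = 461 mod 256 = 205; odd-index sum = 480 mod 256 = 224 → cd e0.
Outer input = (K'⊕opad) ∥ inner = db b5 5c 5c 5c 5c 5c ∥ cd e0.
Outer hash (tag): even-index sum = 719 mod 256 = 207; odd-index sum = 570 mod 256 = 58 → cf 3a.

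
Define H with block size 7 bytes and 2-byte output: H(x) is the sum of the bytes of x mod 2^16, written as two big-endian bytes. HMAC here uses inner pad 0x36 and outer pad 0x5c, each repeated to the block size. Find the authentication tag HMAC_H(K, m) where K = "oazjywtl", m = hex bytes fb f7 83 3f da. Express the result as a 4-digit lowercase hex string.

038b

Key "oazjywtl" = 6f 61 7a 6a 79 77 74 6c is 8 bytes > B = 7, so hash it first: H(key) = 03 84, then zero-pad to 7 bytes: K' = 03 84 00 00 00 00 00.
K' ⊕ ipad = 35 b2 36 36 36 36 36.  K' ⊕ opad = 5f d8 5c 5c 5c 5c 5c.
Inner input = (K'⊕ipad) ∥ m = 35 b2 36 36 36 36 36 ∥ fb f7 83 3f da.
Inner hash: sum = 53+178+54+54+54+54+54+251+247+131+63+218 = 1411 → 05 83.
Outer input = (K'⊕opad) ∥ inner = 5f d8 5c 5c 5c 5c 5c ∥ 05 83.
Outer hash (tag): sum = 95+216+92+92+92+92+92+5+131 = 907 → 03 8b.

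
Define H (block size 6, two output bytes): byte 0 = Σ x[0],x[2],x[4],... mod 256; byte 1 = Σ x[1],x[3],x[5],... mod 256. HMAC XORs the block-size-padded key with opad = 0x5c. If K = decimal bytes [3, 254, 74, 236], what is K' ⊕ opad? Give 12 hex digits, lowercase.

5fa216b05c5c

Key decimal bytes [3, 254, 74, 236] = 03 fe 4a ec is 4 bytes ≤ B = 6; zero-pad to 6 bytes: K' = 03 fe 4a ec 00 00.
XOR each byte with 0x5c: 03⊕5c=5f, fe⊕5c=a2, 4a⊕5c=16, ec⊕5c=b0, 00⊕5c=5c, 00⊕5c=5c.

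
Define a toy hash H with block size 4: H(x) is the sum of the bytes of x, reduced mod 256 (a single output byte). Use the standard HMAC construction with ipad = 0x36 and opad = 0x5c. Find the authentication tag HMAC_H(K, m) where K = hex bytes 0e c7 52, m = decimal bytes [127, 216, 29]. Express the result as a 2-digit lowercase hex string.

Key hex bytes 0e c7 52 is 3 bytes ≤ B = 4; zero-pad to 4 bytes: K' = 0e c7 52 00.
K' ⊕ ipad = 38 f1 64 36.  K' ⊕ opad = 52 9b 0e 5c.
Inner input = (K'⊕ipad) ∥ m = 38 f1 64 36 ∥ 7f d8 1d.
Inner hash: sum = 56+241+100+54+127+216+29 = 823; mod 256 = 55 → 37.
Outer input = (K'⊕opad) ∥ inner = 52 9b 0e 5c ∥ 37.
Outer hash (tag): sum = 82+155+14+92+55 = 398; mod 256 = 142 → 8e.

8e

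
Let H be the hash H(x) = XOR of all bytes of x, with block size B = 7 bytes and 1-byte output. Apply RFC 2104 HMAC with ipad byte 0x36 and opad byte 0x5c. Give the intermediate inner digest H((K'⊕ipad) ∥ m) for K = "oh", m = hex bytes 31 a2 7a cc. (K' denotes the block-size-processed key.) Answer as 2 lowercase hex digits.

Key "oh" = 6f 68 is 2 bytes ≤ B = 7; zero-pad to 7 bytes: K' = 6f 68 00 00 00 00 00.
K' ⊕ ipad = 59 5e 36 36 36 36 36.
Inner input = 59 5e 36 36 36 36 36 ∥ 31 a2 7a cc.
Inner hash: XOR 59⊕5e⊕36⊕36⊕36⊕36⊕36⊕31⊕a2⊕7a⊕cc = 14.

14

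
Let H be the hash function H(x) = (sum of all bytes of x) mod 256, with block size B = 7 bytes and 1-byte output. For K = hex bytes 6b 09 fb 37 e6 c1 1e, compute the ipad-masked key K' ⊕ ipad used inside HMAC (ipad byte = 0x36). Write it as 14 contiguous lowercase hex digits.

5d3fcd01d0f728

Key hex bytes 6b 09 fb 37 e6 c1 1e is exactly B = 7 bytes: K' = 6b 09 fb 37 e6 c1 1e.
XOR each byte with 0x36: 6b⊕36=5d, 09⊕36=3f, fb⊕36=cd, 37⊕36=01, e6⊕36=d0, c1⊕36=f7, 1e⊕36=28.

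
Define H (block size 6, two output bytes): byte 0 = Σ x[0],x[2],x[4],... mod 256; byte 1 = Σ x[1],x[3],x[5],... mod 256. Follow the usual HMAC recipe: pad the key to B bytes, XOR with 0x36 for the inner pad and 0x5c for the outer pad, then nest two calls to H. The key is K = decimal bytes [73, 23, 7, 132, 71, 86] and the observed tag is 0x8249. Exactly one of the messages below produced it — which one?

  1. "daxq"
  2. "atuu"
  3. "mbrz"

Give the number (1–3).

2

Key decimal bytes [73, 23, 7, 132, 71, 86] = 49 17 07 84 47 56 is exactly B = 6 bytes: K' = 49 17 07 84 47 56.
K' ⊕ ipad = 7f 21 31 b2 71 60; K' ⊕ opad = 15 4b 5b d8 1b 0a.
m1: inner = H(7f 21 31 b2 71 60 64 61 78 71) = fd 05; tag = H(15 4b 5b d8 1b 0a fd 05) = 8832
m2: inner = H(7f 21 31 b2 71 60 61 74 75 75) = f7 1c; tag = H(15 4b 5b d8 1b 0a f7 1c) = 8249 ← matches
m3: inner = H(7f 21 31 b2 71 60 6d 62 72 7a) = 00 0f; tag = H(15 4b 5b d8 1b 0a 00 0f) = 8b3c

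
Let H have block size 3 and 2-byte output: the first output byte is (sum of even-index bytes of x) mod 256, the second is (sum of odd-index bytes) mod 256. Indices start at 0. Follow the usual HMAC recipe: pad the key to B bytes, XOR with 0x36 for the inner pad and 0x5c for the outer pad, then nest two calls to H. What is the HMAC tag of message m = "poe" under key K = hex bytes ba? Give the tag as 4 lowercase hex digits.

4d8d

Key hex bytes ba is 1 byte ≤ B = 3; zero-pad to 3 bytes: K' = ba 00 00.
K' ⊕ ipad = 8c 36 36.  K' ⊕ opad = e6 5c 5c.
Inner input = (K'⊕ipad) ∥ m = 8c 36 36 ∥ 70 6f 65.
Inner hash: even-index sum = 305 mod 256 = 49; odd-index sum = 267 mod 256 = 11 → 31 0b.
Outer input = (K'⊕opad) ∥ inner = e6 5c 5c ∥ 31 0b.
Outer hash (tag): even-index sum = 333 mod 256 = 77; odd-index sum = 141 mod 256 = 141 → 4d 8d.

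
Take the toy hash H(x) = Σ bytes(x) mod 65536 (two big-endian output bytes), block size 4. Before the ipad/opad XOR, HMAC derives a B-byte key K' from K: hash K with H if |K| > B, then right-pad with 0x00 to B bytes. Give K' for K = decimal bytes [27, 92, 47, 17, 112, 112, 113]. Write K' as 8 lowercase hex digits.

|K| = 7 > B = 4, so first hash the key.
H(K): sum = 27+92+47+17+112+112+113 = 520 → 02 08.
Zero-pad H(K) = 02 08 to 4 bytes: K' = 02 08 00 00.

02080000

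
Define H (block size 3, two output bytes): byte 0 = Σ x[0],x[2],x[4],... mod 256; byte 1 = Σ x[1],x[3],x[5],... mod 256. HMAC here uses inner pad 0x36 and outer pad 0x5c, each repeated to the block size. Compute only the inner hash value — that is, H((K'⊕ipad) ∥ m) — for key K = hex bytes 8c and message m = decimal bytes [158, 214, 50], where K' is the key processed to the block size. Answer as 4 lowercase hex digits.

Key hex bytes 8c is 1 byte ≤ B = 3; zero-pad to 3 bytes: K' = 8c 00 00.
K' ⊕ ipad = ba 36 36.
Inner input = ba 36 36 ∥ 9e d6 32.
Inner hash: even-index sum = 454 mod 256 = 198; odd-index sum = 262 mod 256 = 6 → c6 06.

c606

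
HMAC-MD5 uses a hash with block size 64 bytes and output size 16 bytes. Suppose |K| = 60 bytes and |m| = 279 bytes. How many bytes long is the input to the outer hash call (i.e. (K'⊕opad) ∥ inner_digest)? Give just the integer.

80

Key is 60 ≤ 64 bytes, zero-padded: |K'| = 64.
Outer input = (K'⊕opad) ∥ H(inner) → 64 + 16 = 80 bytes.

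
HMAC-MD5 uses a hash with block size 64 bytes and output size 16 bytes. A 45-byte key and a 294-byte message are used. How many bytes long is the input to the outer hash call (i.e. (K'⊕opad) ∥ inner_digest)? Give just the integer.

Key is 45 ≤ 64 bytes, zero-padded: |K'| = 64.
Outer input = (K'⊕opad) ∥ H(inner) → 64 + 16 = 80 bytes.

80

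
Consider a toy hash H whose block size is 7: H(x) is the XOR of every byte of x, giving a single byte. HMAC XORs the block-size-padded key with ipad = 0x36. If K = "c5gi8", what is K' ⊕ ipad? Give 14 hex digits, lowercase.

5503515f0e3636

Key "c5gi8" = 63 35 67 69 38 is 5 bytes ≤ B = 7; zero-pad to 7 bytes: K' = 63 35 67 69 38 00 00.
XOR each byte with 0x36: 63⊕36=55, 35⊕36=03, 67⊕36=51, 69⊕36=5f, 38⊕36=0e, 00⊕36=36, 00⊕36=36.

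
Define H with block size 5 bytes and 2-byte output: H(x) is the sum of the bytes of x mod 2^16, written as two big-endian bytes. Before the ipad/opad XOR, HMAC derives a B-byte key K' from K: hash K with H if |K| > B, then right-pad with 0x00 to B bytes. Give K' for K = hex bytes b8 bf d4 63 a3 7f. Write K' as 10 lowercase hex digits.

03d0000000

|K| = 6 > B = 5, so first hash the key.
H(K): sum = 184+191+212+99+163+127 = 976 → 03 d0.
Zero-pad H(K) = 03 d0 to 5 bytes: K' = 03 d0 00 00 00.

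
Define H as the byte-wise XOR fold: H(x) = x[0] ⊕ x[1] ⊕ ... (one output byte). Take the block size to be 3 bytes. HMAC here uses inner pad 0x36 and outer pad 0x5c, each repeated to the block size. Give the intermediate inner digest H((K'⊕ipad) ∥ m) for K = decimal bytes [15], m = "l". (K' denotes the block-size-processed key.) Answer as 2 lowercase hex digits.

55

Key decimal bytes [15] = 0f is 1 byte ≤ B = 3; zero-pad to 3 bytes: K' = 0f 00 00.
K' ⊕ ipad = 39 36 36.
Inner input = 39 36 36 ∥ 6c.
Inner hash: XOR 39⊕36⊕36⊕6c = 55.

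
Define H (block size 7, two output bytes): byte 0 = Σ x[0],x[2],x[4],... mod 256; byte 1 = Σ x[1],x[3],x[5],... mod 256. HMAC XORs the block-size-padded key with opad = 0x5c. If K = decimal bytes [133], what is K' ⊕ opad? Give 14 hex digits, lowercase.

d95c5c5c5c5c5c

Key decimal bytes [133] = 85 is 1 byte ≤ B = 7; zero-pad to 7 bytes: K' = 85 00 00 00 00 00 00.
XOR each byte with 0x5c: 85⊕5c=d9, 00⊕5c=5c, 00⊕5c=5c, 00⊕5c=5c, 00⊕5c=5c, 00⊕5c=5c, 00⊕5c=5c.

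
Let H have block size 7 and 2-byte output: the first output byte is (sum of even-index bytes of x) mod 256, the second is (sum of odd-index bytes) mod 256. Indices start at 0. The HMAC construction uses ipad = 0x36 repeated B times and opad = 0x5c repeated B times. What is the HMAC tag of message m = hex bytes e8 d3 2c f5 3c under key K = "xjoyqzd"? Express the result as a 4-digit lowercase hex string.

Key "xjoyqzd" = 78 6a 6f 79 71 7a 64 is exactly B = 7 bytes: K' = 78 6a 6f 79 71 7a 64.
K' ⊕ ipad = 4e 5c 59 4f 47 4c 52.  K' ⊕ opad = 24 36 33 25 2d 26 38.
Inner input = (K'⊕ipad) ∥ m = 4e 5c 59 4f 47 4c 52 ∥ e8 d3 2c f5 3c.
Inner hash: even-index sum = 776 mod 256 = 8; odd-index sum = 583 mod 256 = 71 → 08 47.
Outer input = (K'⊕opad) ∥ inner = 24 36 33 25 2d 26 38 ∥ 08 47.
Outer hash (tag): even-index sum = 259 mod 256 = 3; odd-index sum = 137 mod 256 = 137 → 03 89.

0389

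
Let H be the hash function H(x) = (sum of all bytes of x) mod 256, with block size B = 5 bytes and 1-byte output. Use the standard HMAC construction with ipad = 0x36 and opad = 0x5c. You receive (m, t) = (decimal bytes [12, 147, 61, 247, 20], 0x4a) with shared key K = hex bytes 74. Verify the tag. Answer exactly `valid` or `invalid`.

invalid

Key hex bytes 74 is 1 byte ≤ B = 5; zero-pad to 5 bytes: K' = 74 00 00 00 00.
K' ⊕ ipad = 42 36 36 36 36; K' ⊕ opad = 28 5c 5c 5c 5c.
Inner hash: sum = 66+54+54+54+54+12+147+61+247+20 = 769; mod 256 = 1 → 01.
Outer hash (recomputed tag): sum = 40+92+92+92+92+1 = 409; mod 256 = 153 → 99.
Recomputed tag = 99; claimed = 4a → mismatch.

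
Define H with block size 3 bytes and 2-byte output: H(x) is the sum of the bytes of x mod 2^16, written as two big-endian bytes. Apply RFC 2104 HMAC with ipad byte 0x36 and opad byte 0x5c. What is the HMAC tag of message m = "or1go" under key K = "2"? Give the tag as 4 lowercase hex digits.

Key "2" = 32 is 1 byte ≤ B = 3; zero-pad to 3 bytes: K' = 32 00 00.
K' ⊕ ipad = 04 36 36.  K' ⊕ opad = 6e 5c 5c.
Inner input = (K'⊕ipad) ∥ m = 04 36 36 ∥ 6f 72 31 67 6f.
Inner hash: sum = 4+54+54+111+114+49+103+111 = 600 → 02 58.
Outer input = (K'⊕opad) ∥ inner = 6e 5c 5c ∥ 02 58.
Outer hash (tag): sum = 110+92+92+2+88 = 384 → 01 80.

0180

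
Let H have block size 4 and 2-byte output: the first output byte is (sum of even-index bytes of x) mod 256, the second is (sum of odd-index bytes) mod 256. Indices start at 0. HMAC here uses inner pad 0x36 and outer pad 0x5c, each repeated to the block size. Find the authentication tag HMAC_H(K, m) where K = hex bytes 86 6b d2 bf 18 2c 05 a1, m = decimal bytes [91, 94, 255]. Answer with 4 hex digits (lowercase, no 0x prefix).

Key hex bytes 86 6b d2 bf 18 2c 05 a1 is 8 bytes > B = 4, so hash it first: H(key) = 75 f7, then zero-pad to 4 bytes: K' = 75 f7 00 00.
K' ⊕ ipad = 43 c1 36 36.  K' ⊕ opad = 29 ab 5c 5c.
Inner input = (K'⊕ipad) ∥ m = 43 c1 36 36 ∥ 5b 5e ff.
Inner hash: even-index sum = 467 mod 256 = 211; odd-index sum = 341 mod 256 = 85 → d3 55.
Outer input = (K'⊕opad) ∥ inner = 29 ab 5c 5c ∥ d3 55.
Outer hash (tag): even-index sum = 344 mod 256 = 88; odd-index sum = 348 mod 256 = 92 → 58 5c.

585c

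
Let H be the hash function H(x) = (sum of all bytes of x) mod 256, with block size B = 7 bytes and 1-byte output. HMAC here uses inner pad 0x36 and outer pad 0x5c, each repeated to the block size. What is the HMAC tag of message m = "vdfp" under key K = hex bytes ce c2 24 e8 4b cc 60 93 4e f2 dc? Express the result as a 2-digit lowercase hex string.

ae

Key hex bytes ce c2 24 e8 4b cc 60 93 4e f2 dc is 11 bytes > B = 7, so hash it first: H(key) = c2, then zero-pad to 7 bytes: K' = c2 00 00 00 00 00 00.
K' ⊕ ipad = f4 36 36 36 36 36 36.  K' ⊕ opad = 9e 5c 5c 5c 5c 5c 5c.
Inner input = (K'⊕ipad) ∥ m = f4 36 36 36 36 36 36 ∥ 76 64 66 70.
Inner hash: sum = 244+54+54+54+54+54+54+118+100+102+112 = 1000; mod 256 = 232 → e8.
Outer input = (K'⊕opad) ∥ inner = 9e 5c 5c 5c 5c 5c 5c ∥ e8.
Outer hash (tag): sum = 158+92+92+92+92+92+92+232 = 942; mod 256 = 174 → ae.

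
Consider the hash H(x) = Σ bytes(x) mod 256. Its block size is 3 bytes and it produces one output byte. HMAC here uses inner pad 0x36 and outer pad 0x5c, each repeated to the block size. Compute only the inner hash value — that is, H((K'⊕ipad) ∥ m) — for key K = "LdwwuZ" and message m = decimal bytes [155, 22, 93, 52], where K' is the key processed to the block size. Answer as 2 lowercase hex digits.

Key "LdwwuZ" = 4c 64 77 77 75 5a is 6 bytes > B = 3, so hash it first: H(key) = 6d, then zero-pad to 3 bytes: K' = 6d 00 00.
K' ⊕ ipad = 5b 36 36.
Inner input = 5b 36 36 ∥ 9b 16 5d 34.
Inner hash: sum = 91+54+54+155+22+93+52 = 521; mod 256 = 9 → 09.

09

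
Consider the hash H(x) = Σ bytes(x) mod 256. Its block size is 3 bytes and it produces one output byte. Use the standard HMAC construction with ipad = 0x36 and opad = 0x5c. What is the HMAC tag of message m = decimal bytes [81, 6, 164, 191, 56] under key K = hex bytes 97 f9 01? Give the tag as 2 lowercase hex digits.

Key hex bytes 97 f9 01 is exactly B = 3 bytes: K' = 97 f9 01.
K' ⊕ ipad = a1 cf 37.  K' ⊕ opad = cb a5 5d.
Inner input = (K'⊕ipad) ∥ m = a1 cf 37 ∥ 51 06 a4 bf 38.
Inner hash: sum = 161+207+55+81+6+164+191+56 = 921; mod 256 = 153 → 99.
Outer input = (K'⊕opad) ∥ inner = cb a5 5d ∥ 99.
Outer hash (tag): sum = 203+165+93+153 = 614; mod 256 = 102 → 66.

66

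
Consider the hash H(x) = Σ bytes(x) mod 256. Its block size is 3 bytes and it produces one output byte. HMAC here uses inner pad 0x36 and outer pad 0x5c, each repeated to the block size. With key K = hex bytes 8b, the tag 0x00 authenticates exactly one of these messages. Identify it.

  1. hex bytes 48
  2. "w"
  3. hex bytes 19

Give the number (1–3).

1

Key hex bytes 8b is 1 byte ≤ B = 3; zero-pad to 3 bytes: K' = 8b 00 00.
K' ⊕ ipad = bd 36 36; K' ⊕ opad = d7 5c 5c.
m1: inner = H(bd 36 36 48) = 71; tag = H(d7 5c 5c 71) = 00 ← matches
m2: inner = H(bd 36 36 77) = a0; tag = H(d7 5c 5c a0) = 2f
m3: inner = H(bd 36 36 19) = 42; tag = H(d7 5c 5c 42) = d1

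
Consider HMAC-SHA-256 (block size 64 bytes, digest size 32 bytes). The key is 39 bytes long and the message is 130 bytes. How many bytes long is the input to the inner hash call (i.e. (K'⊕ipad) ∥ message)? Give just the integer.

194

Key is 39 ≤ 64 bytes, zero-padded: |K'| = 64.
Inner input = (K'⊕ipad) ∥ m → 64 + 130 = 194 bytes.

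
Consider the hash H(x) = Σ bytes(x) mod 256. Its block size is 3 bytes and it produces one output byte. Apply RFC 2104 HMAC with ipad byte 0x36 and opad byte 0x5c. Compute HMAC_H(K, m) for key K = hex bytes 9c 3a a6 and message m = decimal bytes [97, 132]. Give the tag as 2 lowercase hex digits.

4b

Key hex bytes 9c 3a a6 is exactly B = 3 bytes: K' = 9c 3a a6.
K' ⊕ ipad = aa 0c 90.  K' ⊕ opad = c0 66 fa.
Inner input = (K'⊕ipad) ∥ m = aa 0c 90 ∥ 61 84.
Inner hash: sum = 170+12+144+97+132 = 555; mod 256 = 43 → 2b.
Outer input = (K'⊕opad) ∥ inner = c0 66 fa ∥ 2b.
Outer hash (tag): sum = 192+102+250+43 = 587; mod 256 = 75 → 4b.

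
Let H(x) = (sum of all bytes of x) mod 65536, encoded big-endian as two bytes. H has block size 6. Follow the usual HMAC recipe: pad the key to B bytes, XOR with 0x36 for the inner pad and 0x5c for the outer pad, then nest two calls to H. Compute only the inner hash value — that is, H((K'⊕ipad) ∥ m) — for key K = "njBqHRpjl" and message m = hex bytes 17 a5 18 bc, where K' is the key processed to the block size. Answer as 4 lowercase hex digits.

Key "njBqHRpjl" = 6e 6a 42 71 48 52 70 6a 6c is 9 bytes > B = 6, so hash it first: H(key) = 03 6b, then zero-pad to 6 bytes: K' = 03 6b 00 00 00 00.
K' ⊕ ipad = 35 5d 36 36 36 36.
Inner input = 35 5d 36 36 36 36 ∥ 17 a5 18 bc.
Inner hash: sum = 53+93+54+54+54+54+23+165+24+188 = 762 → 02 fa.

02fa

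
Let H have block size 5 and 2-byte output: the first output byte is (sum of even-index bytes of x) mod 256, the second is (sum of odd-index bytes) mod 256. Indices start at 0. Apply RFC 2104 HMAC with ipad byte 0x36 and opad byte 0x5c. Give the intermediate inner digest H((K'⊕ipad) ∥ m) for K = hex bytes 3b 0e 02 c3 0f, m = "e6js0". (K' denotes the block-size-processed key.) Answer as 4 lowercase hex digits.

Key hex bytes 3b 0e 02 c3 0f is exactly B = 5 bytes: K' = 3b 0e 02 c3 0f.
K' ⊕ ipad = 0d 38 34 f5 39.
Inner input = 0d 38 34 f5 39 ∥ 65 36 6a 73 30.
Inner hash: even-index sum = 291 mod 256 = 35; odd-index sum = 556 mod 256 = 44 → 23 2c.

232c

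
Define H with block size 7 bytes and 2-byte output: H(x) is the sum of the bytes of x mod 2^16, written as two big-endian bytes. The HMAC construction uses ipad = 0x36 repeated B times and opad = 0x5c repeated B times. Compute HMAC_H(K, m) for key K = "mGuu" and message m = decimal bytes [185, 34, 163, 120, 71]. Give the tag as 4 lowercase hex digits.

Key "mGuu" = 6d 47 75 75 is 4 bytes ≤ B = 7; zero-pad to 7 bytes: K' = 6d 47 75 75 00 00 00.
K' ⊕ ipad = 5b 71 43 43 36 36 36.  K' ⊕ opad = 31 1b 29 29 5c 5c 5c.
Inner input = (K'⊕ipad) ∥ m = 5b 71 43 43 36 36 36 ∥ b9 22 a3 78 47.
Inner hash: sum = 91+113+67+67+54+54+54+185+34+163+120+71 = 1073 → 04 31.
Outer input = (K'⊕opad) ∥ inner = 31 1b 29 29 5c 5c 5c ∥ 04 31.
Outer hash (tag): sum = 49+27+41+41+92+92+92+4+49 = 487 → 01 e7.

01e7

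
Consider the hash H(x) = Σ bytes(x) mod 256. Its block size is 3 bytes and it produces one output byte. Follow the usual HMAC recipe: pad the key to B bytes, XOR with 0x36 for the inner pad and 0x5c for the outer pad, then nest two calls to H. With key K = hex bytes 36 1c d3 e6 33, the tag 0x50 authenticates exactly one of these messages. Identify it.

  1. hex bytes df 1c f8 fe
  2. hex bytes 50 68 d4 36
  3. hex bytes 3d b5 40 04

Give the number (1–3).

Key hex bytes 36 1c d3 e6 33 is 5 bytes > B = 3, so hash it first: H(key) = 3e, then zero-pad to 3 bytes: K' = 3e 00 00.
K' ⊕ ipad = 08 36 36; K' ⊕ opad = 62 5c 5c.
m1: inner = H(08 36 36 df 1c f8 fe) = 65; tag = H(62 5c 5c 65) = 7f
m2: inner = H(08 36 36 50 68 d4 36) = 36; tag = H(62 5c 5c 36) = 50 ← matches
m3: inner = H(08 36 36 3d b5 40 04) = aa; tag = H(62 5c 5c aa) = c4

2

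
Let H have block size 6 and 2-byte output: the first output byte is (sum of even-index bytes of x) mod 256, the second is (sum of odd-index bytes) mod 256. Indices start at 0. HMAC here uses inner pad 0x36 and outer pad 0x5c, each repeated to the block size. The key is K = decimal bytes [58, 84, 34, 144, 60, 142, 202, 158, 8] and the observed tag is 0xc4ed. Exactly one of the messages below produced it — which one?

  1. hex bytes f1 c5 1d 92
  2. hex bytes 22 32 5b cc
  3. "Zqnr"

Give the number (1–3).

1

Key decimal bytes [58, 84, 34, 144, 60, 142, 202, 158, 8] = 3a 54 22 90 3c 8e ca 9e 08 is 9 bytes > B = 6, so hash it first: H(key) = 6a 10, then zero-pad to 6 bytes: K' = 6a 10 00 00 00 00.
K' ⊕ ipad = 5c 26 36 36 36 36; K' ⊕ opad = 36 4c 5c 5c 5c 5c.
m1: inner = H(5c 26 36 36 36 36 f1 c5 1d 92) = d6 e9; tag = H(36 4c 5c 5c 5c 5c d6 e9) = c4ed ← matches
m2: inner = H(5c 26 36 36 36 36 22 32 5b cc) = 45 90; tag = H(36 4c 5c 5c 5c 5c 45 90) = 3394
m3: inner = H(5c 26 36 36 36 36 5a 71 6e 72) = 90 75; tag = H(36 4c 5c 5c 5c 5c 90 75) = 7e79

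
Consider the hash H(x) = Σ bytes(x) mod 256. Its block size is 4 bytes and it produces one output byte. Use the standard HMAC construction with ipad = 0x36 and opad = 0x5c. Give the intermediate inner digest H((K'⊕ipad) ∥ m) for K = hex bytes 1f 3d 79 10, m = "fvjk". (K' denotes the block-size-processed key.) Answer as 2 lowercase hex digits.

Key hex bytes 1f 3d 79 10 is exactly B = 4 bytes: K' = 1f 3d 79 10.
K' ⊕ ipad = 29 0b 4f 26.
Inner input = 29 0b 4f 26 ∥ 66 76 6a 6b.
Inner hash: sum = 41+11+79+38+102+118+106+107 = 602; mod 256 = 90 → 5a.

5a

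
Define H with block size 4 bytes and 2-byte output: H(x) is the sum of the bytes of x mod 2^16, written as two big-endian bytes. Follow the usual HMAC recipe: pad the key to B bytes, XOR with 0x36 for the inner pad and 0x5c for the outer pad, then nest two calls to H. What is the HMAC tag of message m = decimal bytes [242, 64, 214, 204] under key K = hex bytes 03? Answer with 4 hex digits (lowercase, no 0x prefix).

0221

Key hex bytes 03 is 1 byte ≤ B = 4; zero-pad to 4 bytes: K' = 03 00 00 00.
K' ⊕ ipad = 35 36 36 36.  K' ⊕ opad = 5f 5c 5c 5c.
Inner input = (K'⊕ipad) ∥ m = 35 36 36 36 ∥ f2 40 d6 cc.
Inner hash: sum = 53+54+54+54+242+64+214+204 = 939 → 03 ab.
Outer input = (K'⊕opad) ∥ inner = 5f 5c 5c 5c ∥ 03 ab.
Outer hash (tag): sum = 95+92+92+92+3+171 = 545 → 02 21.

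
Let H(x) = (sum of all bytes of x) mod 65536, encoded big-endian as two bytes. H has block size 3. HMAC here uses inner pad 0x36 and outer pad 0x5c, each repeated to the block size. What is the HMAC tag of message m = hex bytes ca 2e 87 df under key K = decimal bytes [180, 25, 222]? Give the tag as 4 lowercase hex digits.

Key decimal bytes [180, 25, 222] = b4 19 de is exactly B = 3 bytes: K' = b4 19 de.
K' ⊕ ipad = 82 2f e8.  K' ⊕ opad = e8 45 82.
Inner input = (K'⊕ipad) ∥ m = 82 2f e8 ∥ ca 2e 87 df.
Inner hash: sum = 130+47+232+202+46+135+223 = 1015 → 03 f7.
Outer input = (K'⊕opad) ∥ inner = e8 45 82 ∥ 03 f7.
Outer hash (tag): sum = 232+69+130+3+247 = 681 → 02 a9.

02a9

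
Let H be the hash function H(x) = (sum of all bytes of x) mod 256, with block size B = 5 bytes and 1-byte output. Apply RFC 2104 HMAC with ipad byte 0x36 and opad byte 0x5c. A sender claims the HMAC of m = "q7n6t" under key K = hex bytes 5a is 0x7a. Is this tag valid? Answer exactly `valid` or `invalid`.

valid

Key hex bytes 5a is 1 byte ≤ B = 5; zero-pad to 5 bytes: K' = 5a 00 00 00 00.
K' ⊕ ipad = 6c 36 36 36 36; K' ⊕ opad = 06 5c 5c 5c 5c.
Inner hash: sum = 108+54+54+54+54+113+55+110+54+116 = 772; mod 256 = 4 → 04.
Outer hash (recomputed tag): sum = 6+92+92+92+92+4 = 378; mod 256 = 122 → 7a.
Recomputed tag = 7a; claimed = 7a → match.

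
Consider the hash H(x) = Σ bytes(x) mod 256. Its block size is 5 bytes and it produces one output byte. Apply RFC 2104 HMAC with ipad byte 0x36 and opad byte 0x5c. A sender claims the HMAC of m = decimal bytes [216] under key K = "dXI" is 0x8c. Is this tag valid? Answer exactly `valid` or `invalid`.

valid

Key "dXI" = 64 58 49 is 3 bytes ≤ B = 5; zero-pad to 5 bytes: K' = 64 58 49 00 00.
K' ⊕ ipad = 52 6e 7f 36 36; K' ⊕ opad = 38 04 15 5c 5c.
Inner hash: sum = 82+110+127+54+54+216 = 643; mod 256 = 131 → 83.
Outer hash (recomputed tag): sum = 56+4+21+92+92+131 = 396; mod 256 = 140 → 8c.
Recomputed tag = 8c; claimed = 8c → match.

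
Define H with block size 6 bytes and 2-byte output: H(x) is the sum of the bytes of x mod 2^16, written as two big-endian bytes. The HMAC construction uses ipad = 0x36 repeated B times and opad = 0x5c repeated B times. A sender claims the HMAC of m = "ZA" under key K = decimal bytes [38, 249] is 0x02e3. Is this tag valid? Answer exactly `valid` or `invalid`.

Key decimal bytes [38, 249] = 26 f9 is 2 bytes ≤ B = 6; zero-pad to 6 bytes: K' = 26 f9 00 00 00 00.
K' ⊕ ipad = 10 cf 36 36 36 36; K' ⊕ opad = 7a a5 5c 5c 5c 5c.
Inner hash: sum = 16+207+54+54+54+54+90+65 = 594 → 02 52.
Outer hash (recomputed tag): sum = 122+165+92+92+92+92+2+82 = 739 → 02 e3.
Recomputed tag = 02e3; claimed = 02e3 → match.

valid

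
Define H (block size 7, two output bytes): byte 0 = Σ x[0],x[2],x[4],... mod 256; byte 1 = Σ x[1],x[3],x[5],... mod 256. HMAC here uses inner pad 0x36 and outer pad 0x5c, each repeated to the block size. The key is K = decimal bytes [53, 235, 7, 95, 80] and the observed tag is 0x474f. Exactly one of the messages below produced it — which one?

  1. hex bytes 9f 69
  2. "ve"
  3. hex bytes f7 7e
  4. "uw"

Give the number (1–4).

Key decimal bytes [53, 235, 7, 95, 80] = 35 eb 07 5f 50 is 5 bytes ≤ B = 7; zero-pad to 7 bytes: K' = 35 eb 07 5f 50 00 00.
K' ⊕ ipad = 03 dd 31 69 66 36 36; K' ⊕ opad = 69 b7 5b 03 0c 5c 5c.
m1: inner = H(03 dd 31 69 66 36 36 9f 69) = 39 1b; tag = H(69 b7 5b 03 0c 5c 5c 39 1b) = 474f ← matches
m2: inner = H(03 dd 31 69 66 36 36 76 65) = 35 f2; tag = H(69 b7 5b 03 0c 5c 5c 35 f2) = 1e4b
m3: inner = H(03 dd 31 69 66 36 36 f7 7e) = 4e 73; tag = H(69 b7 5b 03 0c 5c 5c 4e 73) = 9f64
m4: inner = H(03 dd 31 69 66 36 36 75 77) = 47 f1; tag = H(69 b7 5b 03 0c 5c 5c 47 f1) = 1d5d

1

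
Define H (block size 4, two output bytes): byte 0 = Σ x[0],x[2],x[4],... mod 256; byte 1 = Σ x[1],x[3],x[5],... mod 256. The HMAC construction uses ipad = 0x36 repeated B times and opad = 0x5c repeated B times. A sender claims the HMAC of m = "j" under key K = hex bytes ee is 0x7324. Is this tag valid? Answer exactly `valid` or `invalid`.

invalid

Key hex bytes ee is 1 byte ≤ B = 4; zero-pad to 4 bytes: K' = ee 00 00 00.
K' ⊕ ipad = d8 36 36 36; K' ⊕ opad = b2 5c 5c 5c.
Inner hash: even-index sum = 376 mod 256 = 120; odd-index sum = 108 mod 256 = 108 → 78 6c.
Outer hash (recomputed tag): even-index sum = 390 mod 256 = 134; odd-index sum = 292 mod 256 = 36 → 86 24.
Recomputed tag = 8624; claimed = 7324 → mismatch.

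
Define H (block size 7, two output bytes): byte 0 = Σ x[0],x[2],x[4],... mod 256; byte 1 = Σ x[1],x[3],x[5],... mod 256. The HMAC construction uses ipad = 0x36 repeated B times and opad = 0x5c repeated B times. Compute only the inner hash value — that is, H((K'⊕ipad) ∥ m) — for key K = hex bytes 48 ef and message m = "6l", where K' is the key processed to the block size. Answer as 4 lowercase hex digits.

8c7b

Key hex bytes 48 ef is 2 bytes ≤ B = 7; zero-pad to 7 bytes: K' = 48 ef 00 00 00 00 00.
K' ⊕ ipad = 7e d9 36 36 36 36 36.
Inner input = 7e d9 36 36 36 36 36 ∥ 36 6c.
Inner hash: even-index sum = 396 mod 256 = 140; odd-index sum = 379 mod 256 = 123 → 8c 7b.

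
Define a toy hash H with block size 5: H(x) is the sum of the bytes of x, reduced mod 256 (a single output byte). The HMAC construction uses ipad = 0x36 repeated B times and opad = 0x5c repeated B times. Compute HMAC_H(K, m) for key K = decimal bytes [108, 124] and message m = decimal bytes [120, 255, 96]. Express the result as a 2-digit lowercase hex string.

81

Key decimal bytes [108, 124] = 6c 7c is 2 bytes ≤ B = 5; zero-pad to 5 bytes: K' = 6c 7c 00 00 00.
K' ⊕ ipad = 5a 4a 36 36 36.  K' ⊕ opad = 30 20 5c 5c 5c.
Inner input = (K'⊕ipad) ∥ m = 5a 4a 36 36 36 ∥ 78 ff 60.
Inner hash: sum = 90+74+54+54+54+120+255+96 = 797; mod 256 = 29 → 1d.
Outer input = (K'⊕opad) ∥ inner = 30 20 5c 5c 5c ∥ 1d.
Outer hash (tag): sum = 48+32+92+92+92+29 = 385; mod 256 = 129 → 81.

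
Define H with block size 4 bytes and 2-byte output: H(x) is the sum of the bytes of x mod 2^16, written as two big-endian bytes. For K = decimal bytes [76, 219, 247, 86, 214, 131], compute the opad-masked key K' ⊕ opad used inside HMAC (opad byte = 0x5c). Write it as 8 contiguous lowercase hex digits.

Key decimal bytes [76, 219, 247, 86, 214, 131] = 4c db f7 56 d6 83 is 6 bytes > B = 4, so hash it first: H(key) = 03 cd, then zero-pad to 4 bytes: K' = 03 cd 00 00.
XOR each byte with 0x5c: 03⊕5c=5f, cd⊕5c=91, 00⊕5c=5c, 00⊕5c=5c.

5f915c5c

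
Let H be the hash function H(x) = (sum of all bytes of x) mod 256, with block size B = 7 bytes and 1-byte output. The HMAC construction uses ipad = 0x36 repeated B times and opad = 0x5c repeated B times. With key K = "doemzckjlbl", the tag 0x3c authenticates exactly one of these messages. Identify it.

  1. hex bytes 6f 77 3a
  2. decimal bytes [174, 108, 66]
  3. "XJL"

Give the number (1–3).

Key "doemzckjlbl" = 64 6f 65 6d 7a 63 6b 6a 6c 62 6c is 11 bytes > B = 7, so hash it first: H(key) = 91, then zero-pad to 7 bytes: K' = 91 00 00 00 00 00 00.
K' ⊕ ipad = a7 36 36 36 36 36 36; K' ⊕ opad = cd 5c 5c 5c 5c 5c 5c.
m1: inner = H(a7 36 36 36 36 36 36 6f 77 3a) = 0b; tag = H(cd 5c 5c 5c 5c 5c 5c 0b) = 00
m2: inner = H(a7 36 36 36 36 36 36 ae 6c 42) = 47; tag = H(cd 5c 5c 5c 5c 5c 5c 47) = 3c ← matches
m3: inner = H(a7 36 36 36 36 36 36 58 4a 4c) = d9; tag = H(cd 5c 5c 5c 5c 5c 5c d9) = ce

2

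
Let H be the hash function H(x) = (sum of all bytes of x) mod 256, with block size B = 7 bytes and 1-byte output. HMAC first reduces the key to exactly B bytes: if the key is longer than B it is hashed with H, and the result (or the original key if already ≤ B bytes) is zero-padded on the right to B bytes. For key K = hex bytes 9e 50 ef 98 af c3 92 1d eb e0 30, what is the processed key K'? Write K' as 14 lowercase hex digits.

91000000000000

|K| = 11 > B = 7, so first hash the key.
H(K): sum = 158+80+239+152+175+195+146+29+235+224+48 = 1681; mod 256 = 145 → 91.
Zero-pad H(K) = 91 to 7 bytes: K' = 91 00 00 00 00 00 00.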